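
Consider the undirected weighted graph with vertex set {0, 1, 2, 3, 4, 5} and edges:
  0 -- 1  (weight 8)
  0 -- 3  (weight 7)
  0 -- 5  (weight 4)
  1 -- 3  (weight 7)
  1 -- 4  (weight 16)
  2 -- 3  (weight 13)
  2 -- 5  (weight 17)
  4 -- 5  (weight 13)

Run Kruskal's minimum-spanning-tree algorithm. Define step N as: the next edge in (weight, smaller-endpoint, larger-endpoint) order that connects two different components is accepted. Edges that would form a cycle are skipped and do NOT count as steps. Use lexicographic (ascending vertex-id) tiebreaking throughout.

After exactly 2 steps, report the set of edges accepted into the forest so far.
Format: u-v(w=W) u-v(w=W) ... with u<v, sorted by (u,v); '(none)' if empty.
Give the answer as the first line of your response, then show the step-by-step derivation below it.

0-3(w=7) 0-5(w=4)

step 1: add edge 0-5 (w=4); MST = {0-5(w=4)}
step 2: add edge 0-3 (w=7); MST = {0-3(w=7) 0-5(w=4)}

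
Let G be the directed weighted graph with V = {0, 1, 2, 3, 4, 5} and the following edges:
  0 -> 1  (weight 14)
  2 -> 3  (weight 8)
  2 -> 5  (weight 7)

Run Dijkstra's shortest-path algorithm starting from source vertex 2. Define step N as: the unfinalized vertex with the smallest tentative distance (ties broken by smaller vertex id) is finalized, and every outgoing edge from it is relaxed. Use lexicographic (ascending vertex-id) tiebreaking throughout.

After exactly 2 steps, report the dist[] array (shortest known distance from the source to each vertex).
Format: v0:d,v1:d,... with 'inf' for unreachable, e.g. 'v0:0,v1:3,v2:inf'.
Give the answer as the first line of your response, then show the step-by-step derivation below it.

v0:inf,v1:inf,v2:0,v3:8,v4:inf,v5:7

step 1: dist = v0:inf,v1:inf,v2:0,v3:8,v4:inf,v5:7
step 2: dist = v0:inf,v1:inf,v2:0,v3:8,v4:inf,v5:7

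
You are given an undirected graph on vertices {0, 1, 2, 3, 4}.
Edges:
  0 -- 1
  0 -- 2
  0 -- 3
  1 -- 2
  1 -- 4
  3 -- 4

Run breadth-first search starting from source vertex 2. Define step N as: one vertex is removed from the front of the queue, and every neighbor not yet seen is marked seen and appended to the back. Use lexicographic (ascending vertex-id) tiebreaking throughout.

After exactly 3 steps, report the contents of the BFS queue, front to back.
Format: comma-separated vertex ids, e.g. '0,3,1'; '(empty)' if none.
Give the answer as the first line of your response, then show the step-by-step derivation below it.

3,4

step 1: dequeue 2; queue=[0,1]; order=2
step 2: dequeue 0; queue=[1,3]; order=2,0
step 3: dequeue 1; queue=[3,4]; order=2,0,1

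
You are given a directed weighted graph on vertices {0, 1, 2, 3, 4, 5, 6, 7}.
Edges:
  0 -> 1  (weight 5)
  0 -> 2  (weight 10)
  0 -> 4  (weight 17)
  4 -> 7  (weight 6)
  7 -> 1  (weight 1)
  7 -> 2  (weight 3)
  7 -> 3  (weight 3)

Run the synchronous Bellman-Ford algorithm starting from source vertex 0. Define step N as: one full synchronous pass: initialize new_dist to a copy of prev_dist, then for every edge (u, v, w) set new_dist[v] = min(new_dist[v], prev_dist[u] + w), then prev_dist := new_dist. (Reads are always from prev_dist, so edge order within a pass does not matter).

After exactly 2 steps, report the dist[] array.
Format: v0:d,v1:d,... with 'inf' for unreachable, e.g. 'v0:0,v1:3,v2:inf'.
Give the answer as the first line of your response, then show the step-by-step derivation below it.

v0:0,v1:5,v2:10,v3:inf,v4:17,v5:inf,v6:inf,v7:23

step 1: dist = v0:0,v1:5,v2:10,v3:inf,v4:17,v5:inf,v6:inf,v7:inf
step 2: dist = v0:0,v1:5,v2:10,v3:inf,v4:17,v5:inf,v6:inf,v7:23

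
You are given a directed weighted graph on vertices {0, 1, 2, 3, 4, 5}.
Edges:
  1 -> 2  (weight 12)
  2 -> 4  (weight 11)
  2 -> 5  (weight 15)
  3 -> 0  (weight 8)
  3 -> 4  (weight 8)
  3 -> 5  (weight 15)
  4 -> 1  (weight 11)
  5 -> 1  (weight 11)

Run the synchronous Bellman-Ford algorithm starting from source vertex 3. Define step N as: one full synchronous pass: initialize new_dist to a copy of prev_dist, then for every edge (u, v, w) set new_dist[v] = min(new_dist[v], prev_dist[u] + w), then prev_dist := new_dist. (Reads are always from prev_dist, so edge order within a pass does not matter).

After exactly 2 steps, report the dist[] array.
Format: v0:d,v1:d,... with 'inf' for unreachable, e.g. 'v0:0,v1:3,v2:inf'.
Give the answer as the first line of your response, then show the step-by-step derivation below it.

v0:8,v1:19,v2:inf,v3:0,v4:8,v5:15

step 1: dist = v0:8,v1:inf,v2:inf,v3:0,v4:8,v5:15
step 2: dist = v0:8,v1:19,v2:inf,v3:0,v4:8,v5:15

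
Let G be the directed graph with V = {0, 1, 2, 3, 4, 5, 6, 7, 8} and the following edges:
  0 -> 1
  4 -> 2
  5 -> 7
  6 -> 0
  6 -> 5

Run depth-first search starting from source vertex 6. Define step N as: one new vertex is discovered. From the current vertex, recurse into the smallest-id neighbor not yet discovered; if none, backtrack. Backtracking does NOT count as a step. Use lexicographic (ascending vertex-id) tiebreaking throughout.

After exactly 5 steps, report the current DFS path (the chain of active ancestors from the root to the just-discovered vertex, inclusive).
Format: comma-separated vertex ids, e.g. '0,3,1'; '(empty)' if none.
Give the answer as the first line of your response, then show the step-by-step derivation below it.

6,5,7

step 1: discover 6; path=6; order=6
step 2: discover 0; path=6>0; order=6,0
step 3: discover 1; path=6>0>1; order=6,0,1
step 4: discover 5; path=6>5; order=6,0,1,5
step 5: discover 7; path=6>5>7; order=6,0,1,5,7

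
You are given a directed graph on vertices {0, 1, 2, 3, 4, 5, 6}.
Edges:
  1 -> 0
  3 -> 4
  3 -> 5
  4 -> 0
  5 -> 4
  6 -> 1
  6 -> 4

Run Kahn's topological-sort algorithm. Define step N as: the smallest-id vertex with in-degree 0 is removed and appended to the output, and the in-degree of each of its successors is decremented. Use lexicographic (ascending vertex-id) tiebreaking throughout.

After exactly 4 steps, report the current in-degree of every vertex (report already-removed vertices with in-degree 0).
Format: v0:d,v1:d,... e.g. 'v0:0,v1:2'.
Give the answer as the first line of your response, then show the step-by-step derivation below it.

v0:2,v1:0,v2:0,v3:0,v4:0,v5:0,v6:0

step 1: output 2; order=[2]; indeg=(2,1,0,0,3,1,0)
step 2: output 3; order=[2,3]; indeg=(2,1,0,0,2,0,0)
step 3: output 5; order=[2,3,5]; indeg=(2,1,0,0,1,0,0)
step 4: output 6; order=[2,3,5,6]; indeg=(2,0,0,0,0,0,0)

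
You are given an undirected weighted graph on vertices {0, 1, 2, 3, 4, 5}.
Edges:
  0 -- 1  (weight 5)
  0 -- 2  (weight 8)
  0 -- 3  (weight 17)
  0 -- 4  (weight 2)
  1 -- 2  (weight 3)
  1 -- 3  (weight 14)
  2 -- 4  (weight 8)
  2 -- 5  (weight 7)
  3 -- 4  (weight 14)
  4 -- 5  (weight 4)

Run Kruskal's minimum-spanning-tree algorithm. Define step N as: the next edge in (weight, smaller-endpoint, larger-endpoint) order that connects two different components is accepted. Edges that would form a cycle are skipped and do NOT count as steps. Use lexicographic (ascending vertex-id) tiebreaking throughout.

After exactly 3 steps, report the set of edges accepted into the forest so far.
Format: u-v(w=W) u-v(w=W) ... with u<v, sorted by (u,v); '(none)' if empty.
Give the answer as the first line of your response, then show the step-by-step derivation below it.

0-4(w=2) 1-2(w=3) 4-5(w=4)

step 1: add edge 0-4 (w=2); MST = {0-4(w=2)}
step 2: add edge 1-2 (w=3); MST = {0-4(w=2) 1-2(w=3)}
step 3: add edge 4-5 (w=4); MST = {0-4(w=2) 1-2(w=3) 4-5(w=4)}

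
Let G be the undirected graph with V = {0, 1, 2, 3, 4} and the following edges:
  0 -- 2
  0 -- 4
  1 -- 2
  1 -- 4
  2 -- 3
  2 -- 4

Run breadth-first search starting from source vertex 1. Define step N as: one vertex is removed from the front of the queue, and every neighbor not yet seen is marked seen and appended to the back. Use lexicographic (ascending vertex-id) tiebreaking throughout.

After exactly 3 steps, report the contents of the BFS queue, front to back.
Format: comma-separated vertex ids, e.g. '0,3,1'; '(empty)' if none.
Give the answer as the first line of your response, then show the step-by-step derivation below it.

0,3

step 1: dequeue 1; queue=[2,4]; order=1
step 2: dequeue 2; queue=[4,0,3]; order=1,2
step 3: dequeue 4; queue=[0,3]; order=1,2,4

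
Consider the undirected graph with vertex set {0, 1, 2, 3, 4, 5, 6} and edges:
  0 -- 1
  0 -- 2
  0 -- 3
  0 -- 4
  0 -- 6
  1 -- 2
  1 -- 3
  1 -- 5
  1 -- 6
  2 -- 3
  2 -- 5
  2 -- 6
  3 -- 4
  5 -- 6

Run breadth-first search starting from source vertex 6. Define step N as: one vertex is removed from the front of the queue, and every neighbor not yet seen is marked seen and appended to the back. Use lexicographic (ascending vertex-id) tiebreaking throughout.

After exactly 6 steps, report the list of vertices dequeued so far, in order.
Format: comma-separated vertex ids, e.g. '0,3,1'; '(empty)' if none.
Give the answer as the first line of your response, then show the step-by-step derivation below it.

6,0,1,2,5,3

step 1: dequeue 6; queue=[0,1,2,5]; order=6
step 2: dequeue 0; queue=[1,2,5,3,4]; order=6,0
step 3: dequeue 1; queue=[2,5,3,4]; order=6,0,1
step 4: dequeue 2; queue=[5,3,4]; order=6,0,1,2
step 5: dequeue 5; queue=[3,4]; order=6,0,1,2,5
step 6: dequeue 3; queue=[4]; order=6,0,1,2,5,3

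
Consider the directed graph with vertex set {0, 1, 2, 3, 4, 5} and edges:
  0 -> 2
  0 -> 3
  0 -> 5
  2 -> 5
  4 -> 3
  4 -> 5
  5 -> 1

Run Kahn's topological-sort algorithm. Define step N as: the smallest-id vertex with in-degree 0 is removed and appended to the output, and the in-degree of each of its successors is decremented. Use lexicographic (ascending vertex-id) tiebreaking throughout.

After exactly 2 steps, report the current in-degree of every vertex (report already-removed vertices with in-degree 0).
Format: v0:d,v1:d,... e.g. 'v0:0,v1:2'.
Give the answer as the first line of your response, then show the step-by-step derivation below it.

v0:0,v1:1,v2:0,v3:1,v4:0,v5:1

step 1: output 0; order=[0]; indeg=(0,1,0,1,0,2)
step 2: output 2; order=[0,2]; indeg=(0,1,0,1,0,1)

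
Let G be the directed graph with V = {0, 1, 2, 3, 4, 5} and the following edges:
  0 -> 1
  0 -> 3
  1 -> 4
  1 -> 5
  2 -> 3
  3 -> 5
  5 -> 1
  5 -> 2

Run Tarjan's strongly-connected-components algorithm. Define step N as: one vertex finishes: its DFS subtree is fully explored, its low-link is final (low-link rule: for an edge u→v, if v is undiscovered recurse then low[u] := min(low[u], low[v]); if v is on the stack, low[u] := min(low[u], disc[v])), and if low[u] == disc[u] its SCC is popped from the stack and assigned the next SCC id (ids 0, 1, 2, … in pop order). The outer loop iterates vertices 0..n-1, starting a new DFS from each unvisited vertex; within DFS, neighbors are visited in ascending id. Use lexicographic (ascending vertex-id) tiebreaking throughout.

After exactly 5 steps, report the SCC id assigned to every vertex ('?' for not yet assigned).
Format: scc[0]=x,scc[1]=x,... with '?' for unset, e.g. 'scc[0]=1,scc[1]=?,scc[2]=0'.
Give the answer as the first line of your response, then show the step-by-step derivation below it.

scc[0]=?,scc[1]=1,scc[2]=1,scc[3]=1,scc[4]=0,scc[5]=1

step 1: low=(low[0]=0,low[1]=1,low[2]=?,low[3]=?,low[4]=2,low[5]=?); scc=(scc[0]=?,scc[1]=?,scc[2]=?,scc[3]=?,scc[4]=0,scc[5]=?)
step 2: low=(low[0]=0,low[1]=1,low[2]=4,low[3]=3,low[4]=2,low[5]=1); scc=(scc[0]=?,scc[1]=?,scc[2]=?,scc[3]=?,scc[4]=0,scc[5]=?)
step 3: low=(low[0]=0,low[1]=1,low[2]=3,low[3]=3,low[4]=2,low[5]=1); scc=(scc[0]=?,scc[1]=?,scc[2]=?,scc[3]=?,scc[4]=0,scc[5]=?)
step 4: low=(low[0]=0,low[1]=1,low[2]=3,low[3]=3,low[4]=2,low[5]=1); scc=(scc[0]=?,scc[1]=?,scc[2]=?,scc[3]=?,scc[4]=0,scc[5]=?)
step 5: low=(low[0]=0,low[1]=1,low[2]=3,low[3]=3,low[4]=2,low[5]=1); scc=(scc[0]=?,scc[1]=1,scc[2]=1,scc[3]=1,scc[4]=0,scc[5]=1)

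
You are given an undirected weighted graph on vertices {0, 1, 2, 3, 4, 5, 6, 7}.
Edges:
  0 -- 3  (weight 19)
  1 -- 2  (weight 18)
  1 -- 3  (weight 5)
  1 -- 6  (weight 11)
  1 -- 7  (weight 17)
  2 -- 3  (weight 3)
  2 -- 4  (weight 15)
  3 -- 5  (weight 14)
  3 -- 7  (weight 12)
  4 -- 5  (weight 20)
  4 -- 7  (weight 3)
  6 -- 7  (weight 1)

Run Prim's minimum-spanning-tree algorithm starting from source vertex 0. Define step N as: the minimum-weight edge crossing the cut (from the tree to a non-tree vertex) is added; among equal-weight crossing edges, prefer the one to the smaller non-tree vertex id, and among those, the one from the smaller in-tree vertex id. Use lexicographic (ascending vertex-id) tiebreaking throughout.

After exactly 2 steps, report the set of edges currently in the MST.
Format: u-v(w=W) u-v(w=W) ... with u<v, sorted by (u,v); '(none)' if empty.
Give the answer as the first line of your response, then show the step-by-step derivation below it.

0-3(w=19) 2-3(w=3)

step 1: add edge 0-3 (w=19); MST = {0-3(w=19)}
step 2: add edge 2-3 (w=3); MST = {0-3(w=19) 2-3(w=3)}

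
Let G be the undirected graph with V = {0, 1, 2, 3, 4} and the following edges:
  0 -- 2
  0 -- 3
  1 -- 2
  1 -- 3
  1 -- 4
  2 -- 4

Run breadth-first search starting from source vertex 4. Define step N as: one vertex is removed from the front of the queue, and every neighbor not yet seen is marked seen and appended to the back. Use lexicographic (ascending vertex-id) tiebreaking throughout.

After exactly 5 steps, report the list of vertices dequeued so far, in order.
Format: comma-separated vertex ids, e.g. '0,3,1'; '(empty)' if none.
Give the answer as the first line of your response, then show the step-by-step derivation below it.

4,1,2,3,0

step 1: dequeue 4; queue=[1,2]; order=4
step 2: dequeue 1; queue=[2,3]; order=4,1
step 3: dequeue 2; queue=[3,0]; order=4,1,2
step 4: dequeue 3; queue=[0]; order=4,1,2,3
step 5: dequeue 0; queue=[(empty)]; order=4,1,2,3,0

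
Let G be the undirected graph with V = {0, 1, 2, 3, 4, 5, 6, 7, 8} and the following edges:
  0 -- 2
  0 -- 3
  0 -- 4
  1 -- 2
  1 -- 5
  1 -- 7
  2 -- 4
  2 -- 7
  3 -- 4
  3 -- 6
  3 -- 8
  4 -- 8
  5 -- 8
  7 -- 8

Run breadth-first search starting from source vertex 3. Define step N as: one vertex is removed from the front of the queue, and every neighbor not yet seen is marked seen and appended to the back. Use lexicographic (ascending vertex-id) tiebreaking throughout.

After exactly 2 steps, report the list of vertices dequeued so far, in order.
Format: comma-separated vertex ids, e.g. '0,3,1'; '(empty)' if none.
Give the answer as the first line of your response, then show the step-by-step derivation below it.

3,0

step 1: dequeue 3; queue=[0,4,6,8]; order=3
step 2: dequeue 0; queue=[4,6,8,2]; order=3,0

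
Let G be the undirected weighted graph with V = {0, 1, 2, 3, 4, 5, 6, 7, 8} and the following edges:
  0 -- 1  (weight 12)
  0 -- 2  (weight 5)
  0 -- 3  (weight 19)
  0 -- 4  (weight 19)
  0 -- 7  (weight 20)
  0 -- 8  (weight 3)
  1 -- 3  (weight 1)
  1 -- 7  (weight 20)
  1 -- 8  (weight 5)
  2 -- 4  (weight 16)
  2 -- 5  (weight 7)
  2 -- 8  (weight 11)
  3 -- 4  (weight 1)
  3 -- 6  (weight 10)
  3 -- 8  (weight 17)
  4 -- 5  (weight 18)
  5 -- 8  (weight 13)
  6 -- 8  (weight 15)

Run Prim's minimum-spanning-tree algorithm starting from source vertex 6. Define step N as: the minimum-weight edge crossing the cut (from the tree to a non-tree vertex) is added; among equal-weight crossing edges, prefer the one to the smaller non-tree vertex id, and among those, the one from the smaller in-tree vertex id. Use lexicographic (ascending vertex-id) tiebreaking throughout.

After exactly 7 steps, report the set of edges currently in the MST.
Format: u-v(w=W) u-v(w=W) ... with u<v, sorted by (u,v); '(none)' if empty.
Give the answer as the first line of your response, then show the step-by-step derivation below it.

0-2(w=5) 0-8(w=3) 1-3(w=1) 1-8(w=5) 2-5(w=7) 3-4(w=1) 3-6(w=10)

step 1: add edge 3-6 (w=10); MST = {3-6(w=10)}
step 2: add edge 1-3 (w=1); MST = {1-3(w=1) 3-6(w=10)}
step 3: add edge 3-4 (w=1); MST = {1-3(w=1) 3-4(w=1) 3-6(w=10)}
step 4: add edge 1-8 (w=5); MST = {1-3(w=1) 1-8(w=5) 3-4(w=1) 3-6(w=10)}
step 5: add edge 0-8 (w=3); MST = {0-8(w=3) 1-3(w=1) 1-8(w=5) 3-4(w=1) 3-6(w=10)}
step 6: add edge 0-2 (w=5); MST = {0-2(w=5) 0-8(w=3) 1-3(w=1) 1-8(w=5) 3-4(w=1) 3-6(w=10)}
step 7: add edge 2-5 (w=7); MST = {0-2(w=5) 0-8(w=3) 1-3(w=1) 1-8(w=5) 2-5(w=7) 3-4(w=1) 3-6(w=10)}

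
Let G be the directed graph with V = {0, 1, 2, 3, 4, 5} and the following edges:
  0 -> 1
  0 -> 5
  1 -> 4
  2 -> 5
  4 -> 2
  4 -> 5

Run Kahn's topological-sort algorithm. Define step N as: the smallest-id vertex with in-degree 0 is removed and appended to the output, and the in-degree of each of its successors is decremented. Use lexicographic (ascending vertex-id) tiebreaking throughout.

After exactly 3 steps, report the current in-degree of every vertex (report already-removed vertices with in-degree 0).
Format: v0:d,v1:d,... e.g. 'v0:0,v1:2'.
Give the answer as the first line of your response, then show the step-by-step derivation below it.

v0:0,v1:0,v2:1,v3:0,v4:0,v5:2

step 1: output 0; order=[0]; indeg=(0,0,1,0,1,2)
step 2: output 1; order=[0,1]; indeg=(0,0,1,0,0,2)
step 3: output 3; order=[0,1,3]; indeg=(0,0,1,0,0,2)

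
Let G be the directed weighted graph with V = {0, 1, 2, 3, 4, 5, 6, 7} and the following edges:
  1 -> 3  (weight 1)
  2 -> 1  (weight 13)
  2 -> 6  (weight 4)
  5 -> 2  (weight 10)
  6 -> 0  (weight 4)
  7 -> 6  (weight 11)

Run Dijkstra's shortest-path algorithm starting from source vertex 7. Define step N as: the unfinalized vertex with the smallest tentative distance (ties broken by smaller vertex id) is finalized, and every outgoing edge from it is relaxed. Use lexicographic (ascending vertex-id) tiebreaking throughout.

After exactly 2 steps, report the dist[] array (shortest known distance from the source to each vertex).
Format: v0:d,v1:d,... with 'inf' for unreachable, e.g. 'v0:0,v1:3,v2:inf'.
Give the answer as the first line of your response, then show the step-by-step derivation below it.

v0:15,v1:inf,v2:inf,v3:inf,v4:inf,v5:inf,v6:11,v7:0

step 1: dist = v0:inf,v1:inf,v2:inf,v3:inf,v4:inf,v5:inf,v6:11,v7:0
step 2: dist = v0:15,v1:inf,v2:inf,v3:inf,v4:inf,v5:inf,v6:11,v7:0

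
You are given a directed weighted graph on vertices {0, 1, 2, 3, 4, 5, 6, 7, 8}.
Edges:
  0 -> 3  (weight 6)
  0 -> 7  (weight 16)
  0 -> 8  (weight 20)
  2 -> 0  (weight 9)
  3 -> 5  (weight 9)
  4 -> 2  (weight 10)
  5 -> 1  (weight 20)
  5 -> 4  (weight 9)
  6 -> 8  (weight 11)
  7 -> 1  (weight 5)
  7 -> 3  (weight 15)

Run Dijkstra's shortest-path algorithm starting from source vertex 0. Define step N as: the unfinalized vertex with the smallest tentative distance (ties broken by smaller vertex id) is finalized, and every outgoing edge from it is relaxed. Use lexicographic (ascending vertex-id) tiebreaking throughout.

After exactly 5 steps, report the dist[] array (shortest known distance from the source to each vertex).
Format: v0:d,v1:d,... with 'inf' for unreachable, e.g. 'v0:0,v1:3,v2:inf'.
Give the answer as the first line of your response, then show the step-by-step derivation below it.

v0:0,v1:21,v2:inf,v3:6,v4:24,v5:15,v6:inf,v7:16,v8:20

step 1: dist = v0:0,v1:inf,v2:inf,v3:6,v4:inf,v5:inf,v6:inf,v7:16,v8:20
step 2: dist = v0:0,v1:inf,v2:inf,v3:6,v4:inf,v5:15,v6:inf,v7:16,v8:20
step 3: dist = v0:0,v1:35,v2:inf,v3:6,v4:24,v5:15,v6:inf,v7:16,v8:20
step 4: dist = v0:0,v1:21,v2:inf,v3:6,v4:24,v5:15,v6:inf,v7:16,v8:20
step 5: dist = v0:0,v1:21,v2:inf,v3:6,v4:24,v5:15,v6:inf,v7:16,v8:20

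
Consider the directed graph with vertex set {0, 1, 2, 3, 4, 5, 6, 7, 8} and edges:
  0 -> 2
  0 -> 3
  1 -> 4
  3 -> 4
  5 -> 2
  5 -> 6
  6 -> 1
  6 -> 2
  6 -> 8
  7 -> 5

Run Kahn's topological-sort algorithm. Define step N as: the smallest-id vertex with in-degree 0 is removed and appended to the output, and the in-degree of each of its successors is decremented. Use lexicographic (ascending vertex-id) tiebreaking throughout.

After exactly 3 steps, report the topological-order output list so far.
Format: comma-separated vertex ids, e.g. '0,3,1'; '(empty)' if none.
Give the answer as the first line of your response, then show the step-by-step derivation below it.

0,3,7

step 1: output 0; order=[0]; indeg=(0,1,2,0,2,1,1,0,1)
step 2: output 3; order=[0,3]; indeg=(0,1,2,0,1,1,1,0,1)
step 3: output 7; order=[0,3,7]; indeg=(0,1,2,0,1,0,1,0,1)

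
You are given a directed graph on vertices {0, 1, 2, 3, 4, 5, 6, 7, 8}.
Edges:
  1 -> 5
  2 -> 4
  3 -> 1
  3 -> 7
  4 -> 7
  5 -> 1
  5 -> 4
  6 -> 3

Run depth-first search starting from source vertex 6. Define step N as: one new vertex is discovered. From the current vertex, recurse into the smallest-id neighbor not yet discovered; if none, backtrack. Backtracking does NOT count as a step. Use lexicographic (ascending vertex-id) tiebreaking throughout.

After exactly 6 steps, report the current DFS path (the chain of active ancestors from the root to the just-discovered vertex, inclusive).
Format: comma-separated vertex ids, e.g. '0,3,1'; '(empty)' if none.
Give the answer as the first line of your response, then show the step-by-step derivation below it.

6,3,1,5,4,7

step 1: discover 6; path=6; order=6
step 2: discover 3; path=6>3; order=6,3
step 3: discover 1; path=6>3>1; order=6,3,1
step 4: discover 5; path=6>3>1>5; order=6,3,1,5
step 5: discover 4; path=6>3>1>5>4; order=6,3,1,5,4
step 6: discover 7; path=6>3>1>5>4>7; order=6,3,1,5,4,7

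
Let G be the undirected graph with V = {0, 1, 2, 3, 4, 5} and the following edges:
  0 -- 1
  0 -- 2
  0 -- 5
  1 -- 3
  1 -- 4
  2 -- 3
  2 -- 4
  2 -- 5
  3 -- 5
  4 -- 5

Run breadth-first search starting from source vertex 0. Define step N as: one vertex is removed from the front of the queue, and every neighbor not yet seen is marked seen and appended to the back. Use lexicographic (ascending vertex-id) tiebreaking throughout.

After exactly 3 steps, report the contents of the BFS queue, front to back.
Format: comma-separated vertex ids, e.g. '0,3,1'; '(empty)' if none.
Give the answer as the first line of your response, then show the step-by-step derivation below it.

5,3,4

step 1: dequeue 0; queue=[1,2,5]; order=0
step 2: dequeue 1; queue=[2,5,3,4]; order=0,1
step 3: dequeue 2; queue=[5,3,4]; order=0,1,2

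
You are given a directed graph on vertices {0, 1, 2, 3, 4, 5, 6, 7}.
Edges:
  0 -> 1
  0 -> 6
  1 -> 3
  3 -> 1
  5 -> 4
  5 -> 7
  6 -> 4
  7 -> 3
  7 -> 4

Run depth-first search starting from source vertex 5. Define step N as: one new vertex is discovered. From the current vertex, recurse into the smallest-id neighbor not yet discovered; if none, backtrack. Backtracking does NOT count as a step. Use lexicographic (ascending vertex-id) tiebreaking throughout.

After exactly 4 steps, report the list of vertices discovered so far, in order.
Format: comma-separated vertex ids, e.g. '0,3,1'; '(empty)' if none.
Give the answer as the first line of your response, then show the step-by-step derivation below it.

5,4,7,3

step 1: discover 5; path=5; order=5
step 2: discover 4; path=5>4; order=5,4
step 3: discover 7; path=5>7; order=5,4,7
step 4: discover 3; path=5>7>3; order=5,4,7,3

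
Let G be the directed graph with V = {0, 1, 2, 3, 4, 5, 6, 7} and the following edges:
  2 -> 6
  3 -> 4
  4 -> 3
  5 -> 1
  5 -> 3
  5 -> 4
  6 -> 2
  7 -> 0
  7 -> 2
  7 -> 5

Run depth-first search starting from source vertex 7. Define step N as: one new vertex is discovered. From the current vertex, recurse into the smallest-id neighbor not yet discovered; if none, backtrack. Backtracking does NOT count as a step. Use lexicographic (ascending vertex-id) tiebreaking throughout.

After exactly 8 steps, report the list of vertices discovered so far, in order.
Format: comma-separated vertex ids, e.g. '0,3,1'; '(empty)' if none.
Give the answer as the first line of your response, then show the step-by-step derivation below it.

7,0,2,6,5,1,3,4

step 1: discover 7; path=7; order=7
step 2: discover 0; path=7>0; order=7,0
step 3: discover 2; path=7>2; order=7,0,2
step 4: discover 6; path=7>2>6; order=7,0,2,6
step 5: discover 5; path=7>5; order=7,0,2,6,5
step 6: discover 1; path=7>5>1; order=7,0,2,6,5,1
step 7: discover 3; path=7>5>3; order=7,0,2,6,5,1,3
step 8: discover 4; path=7>5>3>4; order=7,0,2,6,5,1,3,4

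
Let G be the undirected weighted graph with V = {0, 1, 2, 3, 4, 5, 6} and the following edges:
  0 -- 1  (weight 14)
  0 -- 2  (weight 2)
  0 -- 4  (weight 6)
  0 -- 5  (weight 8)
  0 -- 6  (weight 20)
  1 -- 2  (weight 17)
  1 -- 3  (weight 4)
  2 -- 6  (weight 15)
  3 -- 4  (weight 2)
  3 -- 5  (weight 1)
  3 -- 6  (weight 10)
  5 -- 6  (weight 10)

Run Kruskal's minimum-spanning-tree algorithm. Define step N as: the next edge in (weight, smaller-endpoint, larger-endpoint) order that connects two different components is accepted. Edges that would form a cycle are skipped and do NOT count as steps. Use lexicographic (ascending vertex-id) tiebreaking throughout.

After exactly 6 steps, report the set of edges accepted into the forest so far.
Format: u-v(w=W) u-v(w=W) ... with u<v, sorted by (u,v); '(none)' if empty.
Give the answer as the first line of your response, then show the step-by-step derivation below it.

0-2(w=2) 0-4(w=6) 1-3(w=4) 3-4(w=2) 3-5(w=1) 3-6(w=10)

step 1: add edge 3-5 (w=1); MST = {3-5(w=1)}
step 2: add edge 0-2 (w=2); MST = {0-2(w=2) 3-5(w=1)}
step 3: add edge 3-4 (w=2); MST = {0-2(w=2) 3-4(w=2) 3-5(w=1)}
step 4: add edge 1-3 (w=4); MST = {0-2(w=2) 1-3(w=4) 3-4(w=2) 3-5(w=1)}
step 5: add edge 0-4 (w=6); MST = {0-2(w=2) 0-4(w=6) 1-3(w=4) 3-4(w=2) 3-5(w=1)}
step 6: add edge 3-6 (w=10); MST = {0-2(w=2) 0-4(w=6) 1-3(w=4) 3-4(w=2) 3-5(w=1) 3-6(w=10)}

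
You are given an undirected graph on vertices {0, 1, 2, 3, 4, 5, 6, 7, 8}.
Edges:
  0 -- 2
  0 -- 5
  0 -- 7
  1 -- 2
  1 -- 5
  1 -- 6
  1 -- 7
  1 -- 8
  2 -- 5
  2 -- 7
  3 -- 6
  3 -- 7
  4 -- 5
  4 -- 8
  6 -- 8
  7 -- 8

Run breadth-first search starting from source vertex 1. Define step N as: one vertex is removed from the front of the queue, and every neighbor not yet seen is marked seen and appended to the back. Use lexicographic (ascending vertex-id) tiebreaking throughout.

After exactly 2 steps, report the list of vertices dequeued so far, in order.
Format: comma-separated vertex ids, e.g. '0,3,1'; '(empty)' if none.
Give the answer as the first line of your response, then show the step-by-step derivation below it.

1,2

step 1: dequeue 1; queue=[2,5,6,7,8]; order=1
step 2: dequeue 2; queue=[5,6,7,8,0]; order=1,2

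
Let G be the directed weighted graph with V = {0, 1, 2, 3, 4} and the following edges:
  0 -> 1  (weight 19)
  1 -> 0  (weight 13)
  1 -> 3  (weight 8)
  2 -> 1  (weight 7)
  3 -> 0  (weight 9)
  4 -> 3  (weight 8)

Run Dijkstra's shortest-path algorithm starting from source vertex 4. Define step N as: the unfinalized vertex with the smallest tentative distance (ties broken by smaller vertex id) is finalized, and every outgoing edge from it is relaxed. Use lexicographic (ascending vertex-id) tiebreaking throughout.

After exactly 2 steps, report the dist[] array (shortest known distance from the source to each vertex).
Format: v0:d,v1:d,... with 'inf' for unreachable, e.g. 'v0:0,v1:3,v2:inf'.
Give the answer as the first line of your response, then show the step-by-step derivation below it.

v0:17,v1:inf,v2:inf,v3:8,v4:0

step 1: dist = v0:inf,v1:inf,v2:inf,v3:8,v4:0
step 2: dist = v0:17,v1:inf,v2:inf,v3:8,v4:0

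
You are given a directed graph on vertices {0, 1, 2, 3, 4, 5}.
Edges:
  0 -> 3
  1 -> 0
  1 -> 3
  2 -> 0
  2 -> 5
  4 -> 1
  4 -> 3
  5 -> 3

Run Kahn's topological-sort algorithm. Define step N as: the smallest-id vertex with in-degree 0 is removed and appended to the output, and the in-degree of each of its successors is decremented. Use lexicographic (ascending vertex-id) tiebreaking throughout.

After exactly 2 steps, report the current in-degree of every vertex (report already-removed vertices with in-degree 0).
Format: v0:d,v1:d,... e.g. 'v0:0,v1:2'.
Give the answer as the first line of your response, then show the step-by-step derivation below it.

v0:1,v1:0,v2:0,v3:3,v4:0,v5:0

step 1: output 2; order=[2]; indeg=(1,1,0,4,0,0)
step 2: output 4; order=[2,4]; indeg=(1,0,0,3,0,0)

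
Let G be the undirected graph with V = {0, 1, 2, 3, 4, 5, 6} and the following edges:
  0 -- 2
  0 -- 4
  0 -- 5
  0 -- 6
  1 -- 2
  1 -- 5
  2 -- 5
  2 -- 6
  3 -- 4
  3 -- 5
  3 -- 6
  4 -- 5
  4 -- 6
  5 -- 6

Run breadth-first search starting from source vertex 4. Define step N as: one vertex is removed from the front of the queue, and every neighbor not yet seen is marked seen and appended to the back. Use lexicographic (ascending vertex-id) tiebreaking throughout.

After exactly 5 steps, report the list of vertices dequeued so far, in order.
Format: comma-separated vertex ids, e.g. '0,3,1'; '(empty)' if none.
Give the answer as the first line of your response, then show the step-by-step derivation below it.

4,0,3,5,6

step 1: dequeue 4; queue=[0,3,5,6]; order=4
step 2: dequeue 0; queue=[3,5,6,2]; order=4,0
step 3: dequeue 3; queue=[5,6,2]; order=4,0,3
step 4: dequeue 5; queue=[6,2,1]; order=4,0,3,5
step 5: dequeue 6; queue=[2,1]; order=4,0,3,5,6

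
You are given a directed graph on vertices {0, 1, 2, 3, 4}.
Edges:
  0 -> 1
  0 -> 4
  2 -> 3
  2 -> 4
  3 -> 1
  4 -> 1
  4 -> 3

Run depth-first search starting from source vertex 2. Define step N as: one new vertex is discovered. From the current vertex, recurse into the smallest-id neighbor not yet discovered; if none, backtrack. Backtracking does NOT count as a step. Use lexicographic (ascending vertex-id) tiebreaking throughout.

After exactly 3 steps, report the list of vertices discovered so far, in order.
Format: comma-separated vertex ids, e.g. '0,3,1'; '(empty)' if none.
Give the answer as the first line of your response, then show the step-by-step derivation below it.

2,3,1

step 1: discover 2; path=2; order=2
step 2: discover 3; path=2>3; order=2,3
step 3: discover 1; path=2>3>1; order=2,3,1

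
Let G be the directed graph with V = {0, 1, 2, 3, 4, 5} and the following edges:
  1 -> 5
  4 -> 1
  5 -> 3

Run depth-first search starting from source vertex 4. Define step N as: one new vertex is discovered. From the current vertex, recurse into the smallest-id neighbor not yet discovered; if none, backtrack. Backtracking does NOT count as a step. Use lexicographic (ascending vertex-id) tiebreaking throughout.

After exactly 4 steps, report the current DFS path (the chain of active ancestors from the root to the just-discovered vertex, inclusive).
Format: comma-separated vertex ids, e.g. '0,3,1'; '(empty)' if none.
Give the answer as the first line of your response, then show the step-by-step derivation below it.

4,1,5,3

step 1: discover 4; path=4; order=4
step 2: discover 1; path=4>1; order=4,1
step 3: discover 5; path=4>1>5; order=4,1,5
step 4: discover 3; path=4>1>5>3; order=4,1,5,3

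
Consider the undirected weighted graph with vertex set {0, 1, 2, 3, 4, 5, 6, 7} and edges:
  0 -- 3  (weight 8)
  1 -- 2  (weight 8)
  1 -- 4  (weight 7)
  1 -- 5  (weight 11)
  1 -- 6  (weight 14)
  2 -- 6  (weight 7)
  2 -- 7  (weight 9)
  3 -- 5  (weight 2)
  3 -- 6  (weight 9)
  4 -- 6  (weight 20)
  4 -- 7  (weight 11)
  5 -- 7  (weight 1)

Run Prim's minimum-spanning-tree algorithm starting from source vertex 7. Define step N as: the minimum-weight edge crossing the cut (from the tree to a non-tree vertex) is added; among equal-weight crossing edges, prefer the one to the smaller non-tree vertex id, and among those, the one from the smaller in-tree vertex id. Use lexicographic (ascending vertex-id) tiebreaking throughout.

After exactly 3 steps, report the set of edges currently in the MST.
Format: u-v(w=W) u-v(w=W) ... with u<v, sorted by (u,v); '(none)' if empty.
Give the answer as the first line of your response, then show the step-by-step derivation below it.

0-3(w=8) 3-5(w=2) 5-7(w=1)

step 1: add edge 5-7 (w=1); MST = {5-7(w=1)}
step 2: add edge 3-5 (w=2); MST = {3-5(w=2) 5-7(w=1)}
step 3: add edge 0-3 (w=8); MST = {0-3(w=8) 3-5(w=2) 5-7(w=1)}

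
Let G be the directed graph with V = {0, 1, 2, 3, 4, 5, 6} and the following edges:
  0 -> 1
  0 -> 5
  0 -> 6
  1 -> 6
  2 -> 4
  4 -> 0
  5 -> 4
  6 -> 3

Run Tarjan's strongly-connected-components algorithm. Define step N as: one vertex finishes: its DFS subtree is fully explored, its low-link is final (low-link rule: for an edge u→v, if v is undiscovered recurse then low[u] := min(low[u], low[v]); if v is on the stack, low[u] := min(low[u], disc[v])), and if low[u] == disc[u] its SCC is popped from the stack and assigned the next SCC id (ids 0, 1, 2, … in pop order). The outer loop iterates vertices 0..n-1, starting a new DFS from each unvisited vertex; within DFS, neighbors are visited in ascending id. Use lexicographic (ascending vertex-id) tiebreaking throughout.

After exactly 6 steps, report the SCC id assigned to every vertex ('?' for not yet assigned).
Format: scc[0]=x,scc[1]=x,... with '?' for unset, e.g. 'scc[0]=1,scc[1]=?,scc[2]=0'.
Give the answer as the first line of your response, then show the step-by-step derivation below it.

scc[0]=3,scc[1]=2,scc[2]=?,scc[3]=0,scc[4]=3,scc[5]=3,scc[6]=1

step 1: low=(low[0]=0,low[1]=1,low[2]=?,low[3]=3,low[4]=?,low[5]=?,low[6]=2); scc=(scc[0]=?,scc[1]=?,scc[2]=?,scc[3]=0,scc[4]=?,scc[5]=?,scc[6]=?)
step 2: low=(low[0]=0,low[1]=1,low[2]=?,low[3]=3,low[4]=?,low[5]=?,low[6]=2); scc=(scc[0]=?,scc[1]=?,scc[2]=?,scc[3]=0,scc[4]=?,scc[5]=?,scc[6]=1)
step 3: low=(low[0]=0,low[1]=1,low[2]=?,low[3]=3,low[4]=?,low[5]=?,low[6]=2); scc=(scc[0]=?,scc[1]=2,scc[2]=?,scc[3]=0,scc[4]=?,scc[5]=?,scc[6]=1)
step 4: low=(low[0]=0,low[1]=1,low[2]=?,low[3]=3,low[4]=0,low[5]=4,low[6]=2); scc=(scc[0]=?,scc[1]=2,scc[2]=?,scc[3]=0,scc[4]=?,scc[5]=?,scc[6]=1)
step 5: low=(low[0]=0,low[1]=1,low[2]=?,low[3]=3,low[4]=0,low[5]=0,low[6]=2); scc=(scc[0]=?,scc[1]=2,scc[2]=?,scc[3]=0,scc[4]=?,scc[5]=?,scc[6]=1)
step 6: low=(low[0]=0,low[1]=1,low[2]=?,low[3]=3,low[4]=0,low[5]=0,low[6]=2); scc=(scc[0]=3,scc[1]=2,scc[2]=?,scc[3]=0,scc[4]=3,scc[5]=3,scc[6]=1)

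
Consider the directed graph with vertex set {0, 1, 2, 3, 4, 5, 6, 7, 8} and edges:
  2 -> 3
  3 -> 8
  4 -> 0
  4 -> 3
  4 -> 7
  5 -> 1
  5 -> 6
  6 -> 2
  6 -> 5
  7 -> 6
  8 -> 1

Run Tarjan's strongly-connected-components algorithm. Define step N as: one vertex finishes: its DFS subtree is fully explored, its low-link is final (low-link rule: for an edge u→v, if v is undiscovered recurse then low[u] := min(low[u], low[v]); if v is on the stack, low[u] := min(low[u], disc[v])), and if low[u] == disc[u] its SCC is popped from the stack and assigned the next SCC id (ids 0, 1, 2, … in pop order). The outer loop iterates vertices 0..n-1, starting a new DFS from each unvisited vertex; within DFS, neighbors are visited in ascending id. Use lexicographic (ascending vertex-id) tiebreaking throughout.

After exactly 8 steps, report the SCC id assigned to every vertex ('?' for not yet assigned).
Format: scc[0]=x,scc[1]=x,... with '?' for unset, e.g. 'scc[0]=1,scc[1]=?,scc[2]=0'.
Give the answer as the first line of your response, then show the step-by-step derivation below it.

scc[0]=0,scc[1]=1,scc[2]=4,scc[3]=3,scc[4]=?,scc[5]=5,scc[6]=5,scc[7]=6,scc[8]=2

step 1: low=(low[0]=0,low[1]=?,low[2]=?,low[3]=?,low[4]=?,low[5]=?,low[6]=?,low[7]=?,low[8]=?); scc=(scc[0]=0,scc[1]=?,scc[2]=?,scc[3]=?,scc[4]=?,scc[5]=?,scc[6]=?,scc[7]=?,scc[8]=?)
step 2: low=(low[0]=0,low[1]=1,low[2]=?,low[3]=?,low[4]=?,low[5]=?,low[6]=?,low[7]=?,low[8]=?); scc=(scc[0]=0,scc[1]=1,scc[2]=?,scc[3]=?,scc[4]=?,scc[5]=?,scc[6]=?,scc[7]=?,scc[8]=?)
step 3: low=(low[0]=0,low[1]=1,low[2]=2,low[3]=3,low[4]=?,low[5]=?,low[6]=?,low[7]=?,low[8]=4); scc=(scc[0]=0,scc[1]=1,scc[2]=?,scc[3]=?,scc[4]=?,scc[5]=?,scc[6]=?,scc[7]=?,scc[8]=2)
step 4: low=(low[0]=0,low[1]=1,low[2]=2,low[3]=3,low[4]=?,low[5]=?,low[6]=?,low[7]=?,low[8]=4); scc=(scc[0]=0,scc[1]=1,scc[2]=?,scc[3]=3,scc[4]=?,scc[5]=?,scc[6]=?,scc[7]=?,scc[8]=2)
step 5: low=(low[0]=0,low[1]=1,low[2]=2,low[3]=3,low[4]=?,low[5]=?,low[6]=?,low[7]=?,low[8]=4); scc=(scc[0]=0,scc[1]=1,scc[2]=4,scc[3]=3,scc[4]=?,scc[5]=?,scc[6]=?,scc[7]=?,scc[8]=2)
step 6: low=(low[0]=0,low[1]=1,low[2]=2,low[3]=3,low[4]=5,low[5]=7,low[6]=7,low[7]=6,low[8]=4); scc=(scc[0]=0,scc[1]=1,scc[2]=4,scc[3]=3,scc[4]=?,scc[5]=?,scc[6]=?,scc[7]=?,scc[8]=2)
step 7: low=(low[0]=0,low[1]=1,low[2]=2,low[3]=3,low[4]=5,low[5]=7,low[6]=7,low[7]=6,low[8]=4); scc=(scc[0]=0,scc[1]=1,scc[2]=4,scc[3]=3,scc[4]=?,scc[5]=5,scc[6]=5,scc[7]=?,scc[8]=2)
step 8: low=(low[0]=0,low[1]=1,low[2]=2,low[3]=3,low[4]=5,low[5]=7,low[6]=7,low[7]=6,low[8]=4); scc=(scc[0]=0,scc[1]=1,scc[2]=4,scc[3]=3,scc[4]=?,scc[5]=5,scc[6]=5,scc[7]=6,scc[8]=2)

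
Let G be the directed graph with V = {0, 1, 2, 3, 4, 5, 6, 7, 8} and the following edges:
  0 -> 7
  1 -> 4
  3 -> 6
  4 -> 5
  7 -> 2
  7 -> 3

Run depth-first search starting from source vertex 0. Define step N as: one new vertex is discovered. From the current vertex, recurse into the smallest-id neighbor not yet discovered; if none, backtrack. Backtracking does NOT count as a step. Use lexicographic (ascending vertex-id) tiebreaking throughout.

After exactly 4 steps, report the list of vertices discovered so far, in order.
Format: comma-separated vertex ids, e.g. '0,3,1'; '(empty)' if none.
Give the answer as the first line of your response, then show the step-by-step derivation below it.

0,7,2,3

step 1: discover 0; path=0; order=0
step 2: discover 7; path=0>7; order=0,7
step 3: discover 2; path=0>7>2; order=0,7,2
step 4: discover 3; path=0>7>3; order=0,7,2,3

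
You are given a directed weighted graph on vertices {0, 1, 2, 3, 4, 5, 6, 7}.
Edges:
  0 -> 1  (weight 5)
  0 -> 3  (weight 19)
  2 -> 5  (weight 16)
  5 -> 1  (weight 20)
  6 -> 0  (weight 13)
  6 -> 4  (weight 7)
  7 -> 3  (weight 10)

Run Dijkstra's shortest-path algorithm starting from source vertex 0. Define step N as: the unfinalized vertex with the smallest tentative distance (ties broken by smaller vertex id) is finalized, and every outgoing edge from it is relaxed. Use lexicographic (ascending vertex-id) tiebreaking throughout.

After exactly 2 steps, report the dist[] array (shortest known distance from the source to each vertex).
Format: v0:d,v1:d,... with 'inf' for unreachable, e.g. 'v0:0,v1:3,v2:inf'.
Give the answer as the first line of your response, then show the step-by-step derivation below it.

v0:0,v1:5,v2:inf,v3:19,v4:inf,v5:inf,v6:inf,v7:inf

step 1: dist = v0:0,v1:5,v2:inf,v3:19,v4:inf,v5:inf,v6:inf,v7:inf
step 2: dist = v0:0,v1:5,v2:inf,v3:19,v4:inf,v5:inf,v6:inf,v7:inf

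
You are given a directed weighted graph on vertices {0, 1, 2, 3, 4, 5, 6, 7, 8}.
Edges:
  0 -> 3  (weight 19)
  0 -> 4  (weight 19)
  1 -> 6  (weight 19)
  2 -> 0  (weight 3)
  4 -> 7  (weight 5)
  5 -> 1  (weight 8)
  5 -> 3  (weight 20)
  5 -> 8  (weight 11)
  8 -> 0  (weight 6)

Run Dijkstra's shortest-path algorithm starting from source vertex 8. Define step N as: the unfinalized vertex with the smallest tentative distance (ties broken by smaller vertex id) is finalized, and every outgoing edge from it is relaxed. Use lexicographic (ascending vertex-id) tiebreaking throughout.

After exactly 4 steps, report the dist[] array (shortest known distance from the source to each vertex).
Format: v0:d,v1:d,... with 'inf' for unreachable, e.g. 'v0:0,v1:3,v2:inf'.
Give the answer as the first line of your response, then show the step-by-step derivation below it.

v0:6,v1:inf,v2:inf,v3:25,v4:25,v5:inf,v6:inf,v7:30,v8:0

step 1: dist = v0:6,v1:inf,v2:inf,v3:inf,v4:inf,v5:inf,v6:inf,v7:inf,v8:0
step 2: dist = v0:6,v1:inf,v2:inf,v3:25,v4:25,v5:inf,v6:inf,v7:inf,v8:0
step 3: dist = v0:6,v1:inf,v2:inf,v3:25,v4:25,v5:inf,v6:inf,v7:inf,v8:0
step 4: dist = v0:6,v1:inf,v2:inf,v3:25,v4:25,v5:inf,v6:inf,v7:30,v8:0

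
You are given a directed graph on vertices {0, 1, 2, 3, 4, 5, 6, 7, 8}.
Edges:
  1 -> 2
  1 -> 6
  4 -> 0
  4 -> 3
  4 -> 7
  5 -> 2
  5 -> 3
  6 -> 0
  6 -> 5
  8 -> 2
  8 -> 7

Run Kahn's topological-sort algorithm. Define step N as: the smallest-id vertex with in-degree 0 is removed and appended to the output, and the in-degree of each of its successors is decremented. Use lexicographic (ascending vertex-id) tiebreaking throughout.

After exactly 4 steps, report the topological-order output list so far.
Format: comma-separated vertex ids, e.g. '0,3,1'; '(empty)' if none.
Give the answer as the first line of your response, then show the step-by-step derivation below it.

1,4,6,0

step 1: output 1; order=[1]; indeg=(2,0,2,2,0,1,0,2,0)
step 2: output 4; order=[1,4]; indeg=(1,0,2,1,0,1,0,1,0)
step 3: output 6; order=[1,4,6]; indeg=(0,0,2,1,0,0,0,1,0)
step 4: output 0; order=[1,4,6,0]; indeg=(0,0,2,1,0,0,0,1,0)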